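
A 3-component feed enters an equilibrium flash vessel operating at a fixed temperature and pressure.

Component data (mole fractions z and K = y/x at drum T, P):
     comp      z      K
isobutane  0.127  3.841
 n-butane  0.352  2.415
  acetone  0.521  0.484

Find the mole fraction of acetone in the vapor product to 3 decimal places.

y_acetone = 0.371

Let ψ = V/F and solve Σ zᵢ(Kᵢ−1)/(1+ψ(Kᵢ−1)) = 0.
g(0) = ΣzᵢKᵢ − 1 = 0.590 and g(1) = 1 − Σzᵢ/Kᵢ = -0.255, so a root lies in (0, 1).
Iterate (Newton) starting at ψ = 0.42:
  ψ = 0.420: g = 0.1337, g' = -0.716 → ψ = 0.607
  ψ = 0.607: g = 0.0092, g' = -0.636 → ψ = 0.621
Converged at ψ = 0.621.
Compositions from xᵢ = zᵢ/(1+ψ(Kᵢ−1)), yᵢ = Kᵢxᵢ:
  isobutane: x = 0.046, y = 0.176
  n-butane: x = 0.187, y = 0.452
  acetone: x = 0.767, y = 0.371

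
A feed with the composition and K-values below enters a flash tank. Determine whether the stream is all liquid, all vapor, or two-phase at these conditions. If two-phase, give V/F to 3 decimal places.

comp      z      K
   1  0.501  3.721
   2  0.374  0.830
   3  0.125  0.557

all vapor

ΣzᵢKᵢ = 2.244; Σzᵢ/Kᵢ = 0.810.
Since Σzᵢ/Kᵢ < 1 the mixture is above its dew point — single vapor phase.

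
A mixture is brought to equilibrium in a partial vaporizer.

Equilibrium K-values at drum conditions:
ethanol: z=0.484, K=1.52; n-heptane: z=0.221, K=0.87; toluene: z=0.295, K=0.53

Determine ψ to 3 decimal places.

ψ = 0.438

Let ψ = V/F and solve Σ zᵢ(Kᵢ−1)/(1+ψ(Kᵢ−1)) = 0.
Check two-phase: ΣzᵢKᵢ = 1.084 > 1 and Σzᵢ/Kᵢ = 1.129 > 1, so g(0) = 0.084 > 0 and g(1) = -0.129 < 0.
Newton iteration, ψ⁰ = 0.42:
  ψ = 0.420: g = 0.0034, g' = -0.194 → ψ = 0.438
Converged at ψ = 0.438.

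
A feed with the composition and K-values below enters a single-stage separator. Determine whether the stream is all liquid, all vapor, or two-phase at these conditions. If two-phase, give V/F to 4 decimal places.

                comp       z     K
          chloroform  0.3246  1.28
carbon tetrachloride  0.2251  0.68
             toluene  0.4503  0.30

ΣzᵢKᵢ = 0.7036; Σzᵢ/Kᵢ = 2.0856.
Since ΣzᵢKᵢ < 1 the mixture is below its bubble point — single liquid phase.

all liquid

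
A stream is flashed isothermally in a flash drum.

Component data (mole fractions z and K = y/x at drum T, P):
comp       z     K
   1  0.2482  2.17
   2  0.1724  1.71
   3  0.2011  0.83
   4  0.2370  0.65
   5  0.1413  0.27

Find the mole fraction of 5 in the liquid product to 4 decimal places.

Material balance + equilibrium reduce to Σ zᵢ(Kᵢ−1)/(1+ψ(Kᵢ−1)) = 0.
Check two-phase: ΣzᵢKᵢ = 1.1925 > 1 and Σzᵢ/Kᵢ = 1.3454 > 1, so g(0) = 0.1925 > 0 and g(1) = -0.3454 < 0.
Iterate (Newton) starting at ψ = 0.5:
  ψ = 0.5000: g = -0.02680, g' = -0.4189 → ψ = 0.4360
  ψ = 0.4360: g = -0.00036, g' = -0.4089 → ψ = 0.4351
Converged at ψ = 0.4351.
Compositions from xᵢ = zᵢ/(1+ψ(Kᵢ−1)), yᵢ = Kᵢxᵢ:
  1: x = 0.1645, y = 0.3569
  2: x = 0.1317, y = 0.2252
  3: x = 0.2172, y = 0.1802
  4: x = 0.2796, y = 0.1817
  5: x = 0.2071, y = 0.0559

x_5 = 0.2071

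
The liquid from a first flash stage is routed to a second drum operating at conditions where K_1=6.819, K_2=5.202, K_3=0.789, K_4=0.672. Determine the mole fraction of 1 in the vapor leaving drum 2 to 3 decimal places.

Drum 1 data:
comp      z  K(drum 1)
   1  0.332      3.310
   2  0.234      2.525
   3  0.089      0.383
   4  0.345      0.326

y_1 (drum 2) = 0.186

Drum 1:
Let ψ₁ = V/F and solve Σ zᵢ(Kᵢ−1)/(1+ψ₁(Kᵢ−1)) = 0.
Feasibility: ΣzᵢKᵢ = 1.836, Σzᵢ/Kᵢ = 1.484 — both > 1, two phases present.
Newton–Raphson from ψ₁ = 0.5:
  ψ₁ = 0.500: g = 0.1282, g' = -0.984 → ψ₁ = 0.630
Converged at ψ₁ = 0.630.
Drum-1 compositions:
  1: x = 0.135, y = 0.447
  2: x = 0.119, y = 0.301
  3: x = 0.146, y = 0.056
  4: x = 0.600, y = 0.196
Drum-2 feed = drum-1 liquid: z₂ = (0.1352, 0.1193, 0.1457, 0.5999).
Drum 2:
Newton–Raphson from ψ₂ = 0.5:
  ψ₂ = 0.500: g = 0.0931, g' = -0.619 → ψ₂ = 0.650
  ψ₂ = 0.650: g = 0.0129, g' = -0.464 → ψ₂ = 0.678
  ψ₂ = 0.678: g = 0.0003, g' = -0.445 → ψ₂ = 0.679
Converged at ψ₂ = 0.679.
  1: x = 0.027, y = 0.186
  2: x = 0.031, y = 0.161
  3: x = 0.170, y = 0.134
  4: x = 0.772, y = 0.519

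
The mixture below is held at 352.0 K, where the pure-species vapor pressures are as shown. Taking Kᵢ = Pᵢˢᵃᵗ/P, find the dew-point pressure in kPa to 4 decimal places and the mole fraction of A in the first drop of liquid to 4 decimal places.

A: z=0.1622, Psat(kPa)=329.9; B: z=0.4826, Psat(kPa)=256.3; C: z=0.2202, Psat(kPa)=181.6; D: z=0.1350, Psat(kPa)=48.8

At the dew point ψ → 1, so Σzᵢ/Kᵢ = 1 with Kᵢ = Pᵢˢᵃᵗ/P ⇒ 1/P = Σzᵢ/Pᵢˢᵃᵗ.
1/P = 0.1622/329.9 + 0.4826/256.3 + 0.2202/181.6 + 0.1350/48.8 = 0.0063536 ⇒ P = 157.3920 kPa
xᵢ = zᵢP/Pᵢˢᵃᵗ ⇒ x_A = 0.1622·157.3920/329.9 = 0.0774

Pdew = 157.3920 kPa, x_A = 0.0774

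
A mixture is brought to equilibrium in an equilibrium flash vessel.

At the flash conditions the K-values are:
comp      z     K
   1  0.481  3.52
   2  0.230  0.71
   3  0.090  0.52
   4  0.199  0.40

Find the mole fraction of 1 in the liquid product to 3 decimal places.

x_1 = 0.157

Rachford–Rice: g(ψ) = Σ zᵢ(Kᵢ−1)/(1+ψ(Kᵢ−1)) = 0.
g(0) = ΣzᵢKᵢ − 1 = 0.983 and g(1) = 1 − Σzᵢ/Kᵢ = -0.131, so a root lies in (0, 1).
Newton–Raphson from ψ = 0.5:
  ψ = 0.500: g = 0.2309, g' = -0.807 → ψ = 0.786
  ψ = 0.786: g = 0.0247, g' = -0.686 → ψ = 0.822
Converged at ψ = 0.822.
Compositions from xᵢ = zᵢ/(1+ψ(Kᵢ−1)), yᵢ = Kᵢxᵢ:
  1: x = 0.157, y = 0.551
  2: x = 0.302, y = 0.214
  3: x = 0.149, y = 0.077
  4: x = 0.393, y = 0.157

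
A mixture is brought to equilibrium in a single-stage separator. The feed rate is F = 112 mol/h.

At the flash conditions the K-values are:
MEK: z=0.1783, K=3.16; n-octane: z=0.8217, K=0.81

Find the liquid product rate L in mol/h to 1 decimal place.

L = 49.5 mol/h

Iterate (Newton) starting at V/F = 0.5:
  V/F = 0.5000: g = 0.01265, g' = -0.2285 → V/F = 0.5553
  V/F = 0.5553: g = 0.00055, g' = -0.2090 → V/F = 0.5580
Converged at V/F = 0.5580.
Then V = V/F·F = 0.5580·112 = 62.5 mol/h and L = F − V = 49.5 mol/h.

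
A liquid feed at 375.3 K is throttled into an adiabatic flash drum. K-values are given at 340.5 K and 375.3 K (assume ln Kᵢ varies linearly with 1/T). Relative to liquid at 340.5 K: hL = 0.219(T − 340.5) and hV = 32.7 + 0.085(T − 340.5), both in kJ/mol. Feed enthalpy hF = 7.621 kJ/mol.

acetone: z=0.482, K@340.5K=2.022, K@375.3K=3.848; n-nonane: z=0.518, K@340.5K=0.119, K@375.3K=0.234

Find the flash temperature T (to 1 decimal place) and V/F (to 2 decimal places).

Adiabatic flash: solve Rachford–Rice at each trial T, then check hF = ψ·hV(T) + (1−ψ)·hL(T).
  T = 340.5 K: K = (2.022, 0.119), RR gives ψ = 0.040, H_out = 1.316 kJ/mol
  T = 375.3 K: K = (3.848, 0.234), RR gives ψ = 0.447, H_out = 20.164 kJ/mol
  T = 357.9 K: K = (2.833, 0.170), RR gives ψ = 0.298, H_out = 12.858 kJ/mol
  T = 349.2 K: K = (2.404, 0.143), RR gives ψ = 0.193, H_out = 7.997 kJ/mol
  T = 344.9 K: K = (2.209, 0.131), RR gives ψ = 0.126, H_out = 5.010 kJ/mol
  T = 347.0 K: K = (2.303, 0.136), RR gives ψ = 0.161, H_out = 6.532 kJ/mol
Linear interpolation between T = 347.0 (H_out = 6.532) and T = 349.2 (H_out = 7.997) on hF = 7.621 gives T ≈ 348.6 K, at which ψ = 0.18.

T = 348.6 K, V/F = 0.18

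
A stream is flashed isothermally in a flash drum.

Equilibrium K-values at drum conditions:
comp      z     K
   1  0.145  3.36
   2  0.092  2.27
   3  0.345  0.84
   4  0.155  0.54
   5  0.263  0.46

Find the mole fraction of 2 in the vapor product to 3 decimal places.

y_2 = 0.158

Iterate (Newton) starting at ψ = 0.31:
  ψ = 0.310: g = -0.0304, g' = -0.511 → ψ = 0.251
  ψ = 0.251: g = 0.0013, g' = -0.558 → ψ = 0.253
Converged at ψ = 0.253.
Compositions from xᵢ = zᵢ/(1+ψ(Kᵢ−1)), yᵢ = Kᵢxᵢ:
  1: x = 0.091, y = 0.305
  2: x = 0.070, y = 0.158
  3: x = 0.360, y = 0.302
  4: x = 0.175, y = 0.095
  5: x = 0.305, y = 0.140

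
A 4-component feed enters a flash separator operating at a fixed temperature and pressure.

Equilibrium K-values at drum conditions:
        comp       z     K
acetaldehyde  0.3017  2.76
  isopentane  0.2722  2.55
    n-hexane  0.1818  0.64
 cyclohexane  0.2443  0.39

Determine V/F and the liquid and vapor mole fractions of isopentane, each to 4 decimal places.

Material balance + equilibrium reduce to Σ zᵢ(Kᵢ−1)/(1+V/F(Kᵢ−1)) = 0.
Check two-phase: ΣzᵢKᵢ = 1.7384 > 1 and Σzᵢ/Kᵢ = 1.1265 > 1, so g(0) = 0.7384 > 0 and g(1) = -0.1265 < 0.
Iterate (Newton) starting at V/F = 0.46:
  V/F = 0.4600: g = 0.25414, g' = -0.7177 → V/F = 0.8141
  V/F = 0.8141: g = 0.01619, g' = -0.6916 → V/F = 0.8375
  V/F = 0.8375: g = -0.00015, g' = -0.7048 → V/F = 0.8373
Converged at V/F = 0.8373.
Compositions from xᵢ = zᵢ/(1+V/F(Kᵢ−1)), yᵢ = Kᵢxᵢ:
  acetaldehyde: x = 0.1220, y = 0.3366
  isopentane: x = 0.1185, y = 0.3021
  n-hexane: x = 0.2602, y = 0.1666
  cyclohexane: x = 0.4993, y = 0.1947

V/F = 0.8373, x_isopentane = 0.1185, y_isopentane = 0.3021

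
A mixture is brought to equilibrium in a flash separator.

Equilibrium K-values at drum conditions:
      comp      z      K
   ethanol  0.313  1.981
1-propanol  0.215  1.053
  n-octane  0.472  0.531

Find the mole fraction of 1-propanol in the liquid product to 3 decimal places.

Rachford–Rice: g(V/F) = Σ zᵢ(Kᵢ−1)/(1+V/F(Kᵢ−1)) = 0.
g(0) = ΣzᵢKᵢ − 1 = 0.097 and g(1) = 1 − Σzᵢ/Kᵢ = -0.251, so a root lies in (0, 1).
Newton iteration, V/F⁰ = 0.46:
  V/F = 0.460: g = -0.0596, g' = -0.312 → V/F = 0.269
  V/F = 0.269: g = 0.0007, g' = -0.325 → V/F = 0.272
Converged at V/F = 0.272.
Compositions from xᵢ = zᵢ/(1+V/F(Kᵢ−1)), yᵢ = Kᵢxᵢ:
  ethanol: x = 0.247, y = 0.490
  1-propanol: x = 0.212, y = 0.223
  n-octane: x = 0.541, y = 0.287

x_1-propanol = 0.212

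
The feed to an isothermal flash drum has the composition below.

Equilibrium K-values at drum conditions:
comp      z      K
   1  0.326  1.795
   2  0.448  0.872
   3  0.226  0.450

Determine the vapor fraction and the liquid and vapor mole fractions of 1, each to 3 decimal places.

Rachford–Rice: g(ψ) = Σ zᵢ(Kᵢ−1)/(1+ψ(Kᵢ−1)) = 0.
Feasibility: ΣzᵢKᵢ = 1.078, Σzᵢ/Kᵢ = 1.198 — both > 1, two phases present.
Newton iteration, ψ⁰ = 0.5:
  ψ = 0.500: g = -0.0473, g' = -0.244 → ψ = 0.306
  ψ = 0.306: g = -0.0007, g' = -0.240 → ψ = 0.303
Converged at ψ = 0.303.
Compositions from xᵢ = zᵢ/(1+ψ(Kᵢ−1)), yᵢ = Kᵢxᵢ:
  1: x = 0.263, y = 0.472
  2: x = 0.466, y = 0.406
  3: x = 0.271, y = 0.122

ψ = 0.303, x_1 = 0.263, y_1 = 0.472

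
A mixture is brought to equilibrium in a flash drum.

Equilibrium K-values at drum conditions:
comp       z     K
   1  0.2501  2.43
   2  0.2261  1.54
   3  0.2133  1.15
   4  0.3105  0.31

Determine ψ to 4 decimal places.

Iterate (Newton) starting at ψ = 0.66:
  ψ = 0.6600: g = -0.09028, g' = -0.6736 → ψ = 0.5260
  ψ = 0.5260: g = -0.00743, g' = -0.5749 → ψ = 0.5130
Converged at ψ = 0.5130.

ψ = 0.5130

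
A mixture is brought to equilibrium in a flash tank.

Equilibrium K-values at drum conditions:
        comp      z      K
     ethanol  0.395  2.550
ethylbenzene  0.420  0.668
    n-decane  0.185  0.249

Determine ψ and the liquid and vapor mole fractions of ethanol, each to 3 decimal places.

Material balance + equilibrium reduce to Σ zᵢ(Kᵢ−1)/(1+ψ(Kᵢ−1)) = 0.
Check two-phase: ΣzᵢKᵢ = 1.334 > 1 and Σzᵢ/Kᵢ = 1.527 > 1, so g(0) = 0.334 > 0 and g(1) = -0.527 < 0.
Newton iteration, ψ⁰ = 0.5:
  ψ = 0.500: g = -0.0447, g' = -0.635 → ψ = 0.430
  ψ = 0.430: g = -0.0002, g' = -0.632 → ψ = 0.429
Converged at ψ = 0.429.
Compositions from xᵢ = zᵢ/(1+ψ(Kᵢ−1)), yᵢ = Kᵢxᵢ:
  ethanol: x = 0.237, y = 0.605
  ethylbenzene: x = 0.490, y = 0.327
  n-decane: x = 0.273, y = 0.068

ψ = 0.429, x_ethanol = 0.237, y_ethanol = 0.605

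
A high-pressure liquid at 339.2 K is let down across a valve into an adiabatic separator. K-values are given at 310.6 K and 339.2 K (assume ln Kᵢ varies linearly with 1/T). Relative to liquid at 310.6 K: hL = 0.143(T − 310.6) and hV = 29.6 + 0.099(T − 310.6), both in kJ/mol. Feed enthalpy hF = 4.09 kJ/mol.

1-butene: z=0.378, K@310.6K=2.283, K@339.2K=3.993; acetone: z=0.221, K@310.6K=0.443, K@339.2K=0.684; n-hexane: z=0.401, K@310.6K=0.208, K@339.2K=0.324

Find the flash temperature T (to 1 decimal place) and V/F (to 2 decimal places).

T = 314.2 K, V/F = 0.12

Adiabatic flash: solve Rachford–Rice at each trial T, then check hF = ψ·hV(T) + (1−ψ)·hL(T).
  T = 310.6 K: K = (2.283, 0.443, 0.208), RR gives ψ = 0.048, H_out = 1.428 kJ/mol
  T = 339.2 K: K = (3.993, 0.684, 0.324), RR gives ψ = 0.461, H_out = 17.151 kJ/mol
  T = 324.9 K: K = (3.057, 0.556, 0.262), RR gives ψ = 0.288, H_out = 10.386 kJ/mol
  T = 317.8 K: K = (2.653, 0.498, 0.234), RR gives ψ = 0.183, H_out = 6.402 kJ/mol
  T = 314.2 K: K = (2.463, 0.470, 0.221), RR gives ψ = 0.121, H_out = 4.071 kJ/mol
  T = 316.0 K: K = (2.557, 0.484, 0.228), RR gives ψ = 0.153, H_out = 5.269 kJ/mol
Linear interpolation between T = 314.2 (H_out = 4.071) and T = 316.0 (H_out = 5.269) on hF = 4.09 gives T ≈ 314.2 K, at which ψ = 0.12.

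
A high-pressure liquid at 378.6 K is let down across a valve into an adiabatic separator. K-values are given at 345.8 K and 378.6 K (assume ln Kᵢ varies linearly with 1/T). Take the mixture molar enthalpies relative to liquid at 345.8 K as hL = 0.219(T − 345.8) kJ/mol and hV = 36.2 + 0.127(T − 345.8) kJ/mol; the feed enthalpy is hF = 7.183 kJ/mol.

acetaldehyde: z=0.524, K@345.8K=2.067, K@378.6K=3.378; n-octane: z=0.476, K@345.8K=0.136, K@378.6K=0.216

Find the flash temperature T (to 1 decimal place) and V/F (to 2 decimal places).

Adiabatic flash: solve Rachford–Rice at each trial T, then check hF = ψ·hV(T) + (1−ψ)·hL(T).
  T = 345.8 K: K = (2.067, 0.136), RR gives ψ = 0.160, H_out = 5.805 kJ/mol
  T = 378.6 K: K = (3.378, 0.216), RR gives ψ = 0.468, H_out = 22.719 kJ/mol
  T = 362.2 K: K = (2.672, 0.173), RR gives ψ = 0.349, H_out = 15.701 kJ/mol
  T = 354.0 K: K = (2.357, 0.154), RR gives ψ = 0.269, H_out = 11.315 kJ/mol
  T = 349.9 K: K = (2.209, 0.145), RR gives ψ = 0.219, H_out = 8.743 kJ/mol
  T = 347.9 K: K = (2.139, 0.140), RR gives ψ = 0.192, H_out = 7.362 kJ/mol
  T = 346.9 K: K = (2.104, 0.138), RR gives ψ = 0.177, H_out = 6.636 kJ/mol
  T = 347.4 K: K = (2.122, 0.139), RR gives ψ = 0.185, H_out = 7.002 kJ/mol
  T = 347.6 K: K = (2.129, 0.140), RR gives ψ = 0.187, H_out = 7.147 kJ/mol
  T = 347.8 K: K = (2.136, 0.140), RR gives ψ = 0.190, H_out = 7.291 kJ/mol
  T = 347.7 K: K = (2.132, 0.140), RR gives ψ = 0.189, H_out = 7.219 kJ/mol
Linear interpolation between T = 347.6 (H_out = 7.147) and T = 347.7 (H_out = 7.219) on hF = 7.183 gives T ≈ 347.6 K, at which ψ = 0.19.

T = 347.6 K, V/F = 0.19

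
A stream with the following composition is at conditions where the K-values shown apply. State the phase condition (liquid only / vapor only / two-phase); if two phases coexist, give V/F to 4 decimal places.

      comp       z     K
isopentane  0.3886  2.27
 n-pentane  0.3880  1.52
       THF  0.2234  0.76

ΣzᵢKᵢ = 1.6417; Σzᵢ/Kᵢ = 0.7204.
Since Σzᵢ/Kᵢ < 1 the mixture is above its dew point — single vapor phase.

vapor only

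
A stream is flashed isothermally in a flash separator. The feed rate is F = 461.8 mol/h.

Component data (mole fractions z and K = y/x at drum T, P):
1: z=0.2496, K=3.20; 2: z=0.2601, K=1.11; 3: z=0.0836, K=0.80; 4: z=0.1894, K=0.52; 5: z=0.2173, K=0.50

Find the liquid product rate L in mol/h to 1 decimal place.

L = 225.2 mol/h

Rachford–Rice: g(V/F) = Σ zᵢ(Kᵢ−1)/(1+V/F(Kᵢ−1)) = 0.
Check two-phase: ΣzᵢKᵢ = 1.3614 > 1 and Σzᵢ/Kᵢ = 1.2157 > 1, so g(0) = 0.3614 > 0 and g(1) = -0.2157 < 0.
Iterate (Newton) starting at V/F = 0.5:
  V/F = 0.5000: g = 0.00554, g' = -0.4530 → V/F = 0.5122
  V/F = 0.5122: g = 0.00003, g' = -0.4489 → V/F = 0.5123
Converged at V/F = 0.5123.
Then V = V/F·F = 0.5123·461.8 = 236.6 mol/h and L = F − V = 225.2 mol/h.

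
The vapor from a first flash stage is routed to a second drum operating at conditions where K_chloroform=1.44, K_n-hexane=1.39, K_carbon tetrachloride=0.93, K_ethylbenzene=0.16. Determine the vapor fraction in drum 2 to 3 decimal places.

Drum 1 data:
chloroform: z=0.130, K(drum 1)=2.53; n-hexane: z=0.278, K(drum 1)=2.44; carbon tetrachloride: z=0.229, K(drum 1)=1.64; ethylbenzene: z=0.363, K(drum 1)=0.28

Drum 1:
Let ψ₁ = V/F and solve Σ zᵢ(Kᵢ−1)/(1+ψ₁(Kᵢ−1)) = 0.
g(0) = ΣzᵢKᵢ − 1 = 0.484 and g(1) = 1 − Σzᵢ/Kᵢ = -0.601, so a root lies in (0, 1).
Newton iteration, ψ₁⁰ = 0.5:
  ψ₁ = 0.500: g = 0.0481, g' = -0.806 → ψ₁ = 0.560
  ψ₁ = 0.560: g = -0.0010, g' = -0.844 → ψ₁ = 0.558
Converged at ψ₁ = 0.558.
Drum-1 compositions:
  chloroform: x = 0.070, y = 0.177
  n-hexane: x = 0.154, y = 0.376
  carbon tetrachloride: x = 0.169, y = 0.277
  ethylbenzene: x = 0.607, y = 0.170
Drum-2 feed = drum-1 vapor: z₂ = (0.1774, 0.3760, 0.2767, 0.1700).
Drum 2:
Rachford–Rice: g(ψ₂) = Σ zᵢ(Kᵢ−1)/(1+ψ₂(Kᵢ−1)) = 0.
Feasibility: ΣzᵢKᵢ = 1.063, Σzᵢ/Kᵢ = 1.754 — both > 1, two phases present.
Newton–Raphson from ψ₂ = 0.65:
  ψ₂ = 0.650: g = -0.1571, g' = -0.641 → ψ₂ = 0.405
  ψ₂ = 0.405: g = -0.0434, g' = -0.344 → ψ₂ = 0.279
  ψ₂ = 0.279: g = -0.0044, g' = -0.280 → ψ₂ = 0.263
Converged at ψ₂ = 0.263.
  chloroform: x = 0.159, y = 0.229
  n-hexane: x = 0.341, y = 0.474
  carbon tetrachloride: x = 0.282, y = 0.262
  ethylbenzene: x = 0.218, y = 0.035

V/F (drum 2) = 0.263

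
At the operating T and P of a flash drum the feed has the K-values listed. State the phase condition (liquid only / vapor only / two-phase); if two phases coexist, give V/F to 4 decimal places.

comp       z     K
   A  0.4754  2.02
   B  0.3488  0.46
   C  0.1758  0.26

two-phase, V/F = 0.2652

ΣzᵢKᵢ = 1.1665; Σzᵢ/Kᵢ = 1.6698.
Both exceed 1, so a two-phase solution exists.
Rachford–Rice: g(ψ) = Σ zᵢ(Kᵢ−1)/(1+ψ(Kᵢ−1)) = 0.
Iterate (Newton) starting at ψ = 0.62:
  ψ = 0.6200: g = -0.22648, g' = -0.7441 → ψ = 0.3157
  ψ = 0.3157: g = -0.02999, g' = -0.5947 → ψ = 0.2652
Converged at ψ = 0.2652.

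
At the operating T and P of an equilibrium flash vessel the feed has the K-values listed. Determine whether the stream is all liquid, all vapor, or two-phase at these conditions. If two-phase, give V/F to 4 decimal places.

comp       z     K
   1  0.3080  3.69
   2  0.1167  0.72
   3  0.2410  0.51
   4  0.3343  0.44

two-phase, V/F = 0.3681

ΣzᵢKᵢ = 1.4905; Σzᵢ/Kᵢ = 1.4779.
Both exceed 1, so a two-phase solution exists.
Iterate (Newton) starting at ψ = 0.39:
  ψ = 0.3900: g = -0.01786, g' = -0.8024 → ψ = 0.3677
  ψ = 0.3677: g = 0.00027, g' = -0.8270 → ψ = 0.3681
Converged at ψ = 0.3681.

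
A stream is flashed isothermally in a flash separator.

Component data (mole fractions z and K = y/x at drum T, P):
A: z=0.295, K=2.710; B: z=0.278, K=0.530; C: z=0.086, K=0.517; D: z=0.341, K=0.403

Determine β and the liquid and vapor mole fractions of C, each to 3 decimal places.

Iterate (Newton) starting at β = 0.67:
  β = 0.670: g = -0.3563, g' = -0.700 → β = 0.161
  β = 0.161: g = -0.0158, g' = -0.775 → β = 0.140
  β = 0.140: g = 0.0002, g' = -0.799 → β = 0.141
Converged at β = 0.141.
Compositions from xᵢ = zᵢ/(1+β(Kᵢ−1)), yᵢ = Kᵢxᵢ:
  A: x = 0.238, y = 0.645
  B: x = 0.298, y = 0.158
  C: x = 0.092, y = 0.048
  D: x = 0.372, y = 0.150

β = 0.141, x_C = 0.092, y_C = 0.048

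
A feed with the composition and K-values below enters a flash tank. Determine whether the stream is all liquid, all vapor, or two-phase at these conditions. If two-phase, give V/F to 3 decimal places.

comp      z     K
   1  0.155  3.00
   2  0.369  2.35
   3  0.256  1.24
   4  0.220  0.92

all vapor

ΣzᵢKᵢ = 1.852; Σzᵢ/Kᵢ = 0.654.
Since Σzᵢ/Kᵢ < 1 the mixture is above its dew point — single vapor phase.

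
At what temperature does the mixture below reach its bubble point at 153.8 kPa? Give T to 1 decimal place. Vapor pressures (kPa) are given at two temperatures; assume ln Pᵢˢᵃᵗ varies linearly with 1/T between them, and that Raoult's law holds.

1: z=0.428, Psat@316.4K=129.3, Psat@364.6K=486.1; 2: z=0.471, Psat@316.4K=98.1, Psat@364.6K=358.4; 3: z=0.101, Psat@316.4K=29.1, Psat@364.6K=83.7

T = 329.3 K

Bubble-point temperature: ΣzᵢPᵢˢᵃᵗ(T) = P. Interpolate ln Pᵢˢᵃᵗ = aᵢ + bᵢ/T.
  T = 316.4 K: ΣzᵢPᵢˢᵃᵗ = 104.48 kPa
  T = 364.6 K: ΣzᵢPᵢˢᵃᵗ = 385.31 kPa
  T = 340.5 K: ΣzᵢPᵢˢᵃᵗ = 210.08 kPa
  T = 328.4 K: ΣzᵢPᵢˢᵃᵗ = 149.84 kPa
  T = 334.4 K: ΣzᵢPᵢˢᵃᵗ = 177.72 kPa
  T = 331.4 K: ΣzᵢPᵢˢᵃᵗ = 163.31 kPa
  T = 329.9 K: ΣzᵢPᵢˢᵃᵗ = 156.46 kPa
Interpolating between 328.4 K and 329.9 K gives T ≈ 329.3 K.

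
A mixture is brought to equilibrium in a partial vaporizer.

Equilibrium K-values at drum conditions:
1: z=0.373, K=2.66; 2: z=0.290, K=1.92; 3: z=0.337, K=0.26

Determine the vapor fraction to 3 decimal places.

ψ = 0.634

Newton–Raphson from ψ = 0.5:
  ψ = 0.500: g = 0.1252, g' = -0.887 → ψ = 0.641
  ψ = 0.641: g = -0.0068, g' = -1.007 → ψ = 0.634
Converged at ψ = 0.634.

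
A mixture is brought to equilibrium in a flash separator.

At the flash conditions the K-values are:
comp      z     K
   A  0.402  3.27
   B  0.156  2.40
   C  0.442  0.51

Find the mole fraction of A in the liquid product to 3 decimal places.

x_A = 0.131

Rachford–Rice: g(β) = Σ zᵢ(Kᵢ−1)/(1+β(Kᵢ−1)) = 0.
g(0) = ΣzᵢKᵢ − 1 = 0.914 and g(1) = 1 − Σzᵢ/Kᵢ = -0.055, so a root lies in (0, 1).
Newton–Raphson from β = 0.67:
  β = 0.670: g = 0.1522, g' = -0.643 → β = 0.907
  β = 0.907: g = 0.0048, g' = -0.625 → β = 0.915
Converged at β = 0.915.
Compositions from xᵢ = zᵢ/(1+β(Kᵢ−1)), yᵢ = Kᵢxᵢ:
  A: x = 0.131, y = 0.427
  B: x = 0.068, y = 0.164
  C: x = 0.801, y = 0.408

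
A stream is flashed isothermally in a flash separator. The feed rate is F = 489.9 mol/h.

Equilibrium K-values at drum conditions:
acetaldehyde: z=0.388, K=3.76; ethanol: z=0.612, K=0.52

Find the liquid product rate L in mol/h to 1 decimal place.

L = 202.5 mol/h

Binary case is linear: z₁(K₁−1)(1+β(K₂−1)) + z₂(K₂−1)(1+β(K₁−1)) = 0
⇒ β = [z₁(K₁−1)+z₂(K₂−1)] / [−(K₁−1)(K₂−1)] = 0.7771/1.3248 = 0.587
Then V = β·F = 0.5866·489.9 = 287.4 mol/h and L = F − V = 202.5 mol/h.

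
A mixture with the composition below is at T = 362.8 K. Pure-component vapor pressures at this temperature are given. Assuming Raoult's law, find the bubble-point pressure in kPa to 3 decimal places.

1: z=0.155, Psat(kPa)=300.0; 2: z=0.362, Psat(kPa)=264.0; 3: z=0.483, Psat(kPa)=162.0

Pbub = 220.314 kPa

At the bubble point ψ → 0, so ΣzᵢKᵢ = 1 with Kᵢ = Pᵢˢᵃᵗ/P ⇒ P = ΣzᵢPᵢˢᵃᵗ.
P = 0.155·300.0 + 0.362·264.0 + 0.483·162.0 = 220.314 kPa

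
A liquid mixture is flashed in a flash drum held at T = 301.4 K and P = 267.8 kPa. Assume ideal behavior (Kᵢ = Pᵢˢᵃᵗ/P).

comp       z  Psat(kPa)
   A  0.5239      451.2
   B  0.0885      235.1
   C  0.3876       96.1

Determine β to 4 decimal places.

Raoult's law: Kᵢ = Pᵢˢᵃᵗ/P = Pᵢˢᵃᵗ/267.8.
  K_A = 451.2/267.8 = 1.684839, K_B = 235.1/267.8 = 0.877894, K_C = 96.1/267.8 = 0.358850
Rachford–Rice: g(β) = Σ zᵢ(Kᵢ−1)/(1+β(Kᵢ−1)) = 0.
Check two-phase: ΣzᵢKᵢ = 1.0995 > 1 and Σzᵢ/Kᵢ = 1.4919 > 1, so g(0) = 0.0995 > 0 and g(1) = -0.4919 < 0.
Newton iteration, β⁰ = 0.53:
  β = 0.5300: g = -0.12474, g' = -0.4993 → β = 0.2802
  β = 0.2802: g = -0.01310, g' = -0.4111 → β = 0.2483
  β = 0.2483: g = -0.00008, g' = -0.4063 → β = 0.2481
Converged at β = 0.2481.

β = 0.2481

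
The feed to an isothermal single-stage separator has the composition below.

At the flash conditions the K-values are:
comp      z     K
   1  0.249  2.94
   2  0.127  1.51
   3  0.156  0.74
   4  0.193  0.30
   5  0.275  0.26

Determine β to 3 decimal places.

β = 0.164

Rachford–Rice: g(β) = Σ zᵢ(Kᵢ−1)/(1+β(Kᵢ−1)) = 0.
g(0) = ΣzᵢKᵢ − 1 = 0.169 and g(1) = 1 − Σzᵢ/Kᵢ = -1.081, so a root lies in (0, 1).
Newton iteration, β⁰ = 0.5:
  β = 0.500: g = -0.2807, g' = -0.880 → β = 0.181
  β = 0.181: g = -0.0154, g' = -0.877 → β = 0.163
  β = 0.163: g = 0.0002, g' = -0.895 → β = 0.164
Converged at β = 0.164.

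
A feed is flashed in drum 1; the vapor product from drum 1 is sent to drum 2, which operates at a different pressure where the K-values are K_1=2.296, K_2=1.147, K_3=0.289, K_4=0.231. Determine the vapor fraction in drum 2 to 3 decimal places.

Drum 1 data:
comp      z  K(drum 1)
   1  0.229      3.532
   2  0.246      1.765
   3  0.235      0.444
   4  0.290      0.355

V/F (drum 2) = 0.546

Drum 1:
Material balance + equilibrium reduce to Σ zᵢ(Kᵢ−1)/(1+ψ₁(Kᵢ−1)) = 0.
Feasibility: ΣzᵢKᵢ = 1.450, Σzᵢ/Kᵢ = 1.550 — both > 1, two phases present.
Iterate (Newton) starting at ψ₁ = 0.5:
  ψ₁ = 0.500: g = -0.0651, g' = -0.763 → ψ₁ = 0.415
Converged at ψ₁ = 0.415.
Drum-1 compositions:
  1: x = 0.112, y = 0.394
  2: x = 0.187, y = 0.329
  3: x = 0.306, y = 0.136
  4: x = 0.396, y = 0.141
Drum-2 feed = drum-1 vapor: z₂ = (0.3942, 0.3295, 0.1357, 0.1406).
Drum 2:
Newton–Raphson from ψ₂ = 0.5:
  ψ₂ = 0.500: g = 0.0298, g' = -0.635 → ψ₂ = 0.547
  ψ₂ = 0.547: g = -0.0007, g' = -0.664 → ψ₂ = 0.546
Converged at ψ₂ = 0.546.
  1: x = 0.231, y = 0.530
  2: x = 0.305, y = 0.350
  3: x = 0.222, y = 0.064
  4: x = 0.242, y = 0.056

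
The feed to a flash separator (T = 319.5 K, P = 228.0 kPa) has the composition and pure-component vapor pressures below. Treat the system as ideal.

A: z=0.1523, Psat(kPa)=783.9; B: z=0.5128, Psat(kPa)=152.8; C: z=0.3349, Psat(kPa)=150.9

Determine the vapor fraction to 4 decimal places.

Raoult's law: Kᵢ = Pᵢˢᵃᵗ/P = Pᵢˢᵃᵗ/228.0.
  K_A = 783.9/228.0 = 3.438158, K_B = 152.8/228.0 = 0.670175, K_C = 150.9/228.0 = 0.661842
Let ψ = V/F and solve Σ zᵢ(Kᵢ−1)/(1+ψ(Kᵢ−1)) = 0.
g(0) = ΣzᵢKᵢ − 1 = 0.0889 and g(1) = 1 − Σzᵢ/Kᵢ = -0.3155, so a root lies in (0, 1).
Newton–Raphson from ψ = 0.52:
  ψ = 0.5200: g = -0.17782, g' = -0.3137 → ψ = 0.0000
  ψ = 0.0000: g = 0.08895, g' = -0.9994 → ψ = 0.0890
  ψ = 0.0890: g = 0.01411, g' = -0.7112 → ψ = 0.1088
  ψ = 0.1088: g = 0.00045, g' = -0.6667 → ψ = 0.1095
Converged at ψ = 0.1095.

ψ = 0.1095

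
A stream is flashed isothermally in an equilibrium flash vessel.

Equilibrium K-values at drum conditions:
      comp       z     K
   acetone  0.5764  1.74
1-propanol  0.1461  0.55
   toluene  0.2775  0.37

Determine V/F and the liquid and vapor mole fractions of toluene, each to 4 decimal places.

Rachford–Rice: g(V/F) = Σ zᵢ(Kᵢ−1)/(1+V/F(Kᵢ−1)) = 0.
Feasibility: ΣzᵢKᵢ = 1.1860, Σzᵢ/Kᵢ = 1.3469 — both > 1, two phases present.
Newton iteration, V/F⁰ = 0.63:
  V/F = 0.6300: g = -0.09072, g' = -0.5073 → V/F = 0.4512
  V/F = 0.4512: g = -0.00696, g' = -0.4390 → V/F = 0.4353
  V/F = 0.4353: g = -0.00003, g' = -0.4354 → V/F = 0.4352
Converged at V/F = 0.4352.
Compositions from xᵢ = zᵢ/(1+V/F(Kᵢ−1)), yᵢ = Kᵢxᵢ:
  acetone: x = 0.4360, y = 0.7586
  1-propanol: x = 0.1817, y = 0.0999
  toluene: x = 0.3823, y = 0.1415

V/F = 0.4352, x_toluene = 0.3823, y_toluene = 0.1415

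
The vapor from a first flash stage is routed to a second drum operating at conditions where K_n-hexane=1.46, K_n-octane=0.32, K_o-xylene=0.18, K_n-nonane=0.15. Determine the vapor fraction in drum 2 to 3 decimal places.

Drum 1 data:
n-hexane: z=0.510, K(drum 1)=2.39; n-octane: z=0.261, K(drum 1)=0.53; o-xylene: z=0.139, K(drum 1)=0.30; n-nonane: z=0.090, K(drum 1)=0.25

Drum 1:
Rachford–Rice: g(ψ₁) = Σ zᵢ(Kᵢ−1)/(1+ψ₁(Kᵢ−1)) = 0.
Check two-phase: ΣzᵢKᵢ = 1.421 > 1 and Σzᵢ/Kᵢ = 1.529 > 1, so g(0) = 0.421 > 0 and g(1) = -0.529 < 0.
Newton iteration, ψ₁⁰ = 0.5:
  ψ₁ = 0.500: g = 0.0002, g' = -0.732 → ψ₁ = 0.500
Converged at ψ₁ = 0.500.
Drum-1 compositions:
  n-hexane: x = 0.301, y = 0.719
  n-octane: x = 0.341, y = 0.181
  o-xylene: x = 0.214, y = 0.064
  n-nonane: x = 0.144, y = 0.036
Drum-2 feed = drum-1 vapor: z₂ = (0.7190, 0.1809, 0.0642, 0.0360).
Drum 2:
Material balance + equilibrium reduce to Σ zᵢ(Kᵢ−1)/(1+ψ₂(Kᵢ−1)) = 0.
Check two-phase: ΣzᵢKᵢ = 1.125 > 1 and Σzᵢ/Kᵢ = 1.654 > 1, so g(0) = 0.125 > 0 and g(1) = -0.654 < 0.
Newton iteration, ψ₂⁰ = 0.5:
  ψ₂ = 0.500: g = -0.0599, g' = -0.495 → ψ₂ = 0.379
  ψ₂ = 0.379: g = -0.0056, g' = -0.410 → ψ₂ = 0.365
Converged at ψ₂ = 0.365.
  n-hexane: x = 0.616, y = 0.899
  n-octane: x = 0.241, y = 0.077
  o-xylene: x = 0.092, y = 0.016
  n-nonane: x = 0.052, y = 0.008

V/F (drum 2) = 0.365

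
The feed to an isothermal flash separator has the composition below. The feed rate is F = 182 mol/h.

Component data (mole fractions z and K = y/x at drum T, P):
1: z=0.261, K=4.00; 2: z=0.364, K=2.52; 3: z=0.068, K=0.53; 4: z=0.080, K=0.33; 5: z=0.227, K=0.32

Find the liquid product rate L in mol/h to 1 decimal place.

Rachford–Rice: g(V/F) = Σ zᵢ(Kᵢ−1)/(1+V/F(Kᵢ−1)) = 0.
Feasibility: ΣzᵢKᵢ = 2.096, Σzᵢ/Kᵢ = 1.290 — both > 1, two phases present.
Newton–Raphson from V/F = 0.5:
  V/F = 0.500: g = 0.2713, g' = -0.995 → V/F = 0.773
  V/F = 0.773: g = 0.0039, g' = -1.049 → V/F = 0.776
Converged at V/F = 0.776.
Then V = V/F·F = 0.7763·182 = 141.3 mol/h and L = F − V = 40.7 mol/h.

L = 40.7 mol/h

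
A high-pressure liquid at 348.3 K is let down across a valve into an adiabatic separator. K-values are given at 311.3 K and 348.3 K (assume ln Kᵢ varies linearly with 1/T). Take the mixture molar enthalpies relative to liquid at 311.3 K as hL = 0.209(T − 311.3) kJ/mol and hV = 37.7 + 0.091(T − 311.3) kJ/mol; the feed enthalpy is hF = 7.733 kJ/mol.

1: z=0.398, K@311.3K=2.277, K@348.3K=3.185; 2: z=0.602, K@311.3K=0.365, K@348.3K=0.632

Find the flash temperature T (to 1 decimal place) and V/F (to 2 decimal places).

T = 313.9 K, V/F = 0.19

Adiabatic flash: solve Rachford–Rice at each trial T, then check hF = ψ·hV(T) + (1−ψ)·hL(T).
  T = 311.3 K: K = (2.277, 0.365), RR gives ψ = 0.155, H_out = 5.857 kJ/mol
  T = 348.3 K: K = (3.185, 0.632), RR gives ψ = 0.806, H_out = 34.600 kJ/mol
  T = 329.8 K: K = (2.718, 0.488), RR gives ψ = 0.427, H_out = 19.020 kJ/mol
  T = 320.6 K: K = (2.496, 0.424), RR gives ψ = 0.288, H_out = 12.503 kJ/mol
  T = 316.0 K: K = (2.387, 0.394), RR gives ψ = 0.223, H_out = 9.257 kJ/mol
  T = 313.6 K: K = (2.330, 0.379), RR gives ψ = 0.189, H_out = 7.536 kJ/mol
Linear interpolation between T = 313.6 (H_out = 7.536) and T = 316.0 (H_out = 9.257) on hF = 7.733 gives T ≈ 313.9 K, at which ψ = 0.19.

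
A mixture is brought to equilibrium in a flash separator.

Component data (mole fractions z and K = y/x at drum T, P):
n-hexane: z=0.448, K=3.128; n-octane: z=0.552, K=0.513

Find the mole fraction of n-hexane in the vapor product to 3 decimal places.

y_n-hexane = 0.583

Material balance + equilibrium reduce to Σ zᵢ(Kᵢ−1)/(1+β(Kᵢ−1)) = 0.
g(0) = ΣzᵢKᵢ − 1 = 0.685 and g(1) = 1 − Σzᵢ/Kᵢ = -0.219, so a root lies in (0, 1).
Newton–Raphson from β = 0.5:
  β = 0.500: g = 0.1065, g' = -0.705 → β = 0.651
  β = 0.651: g = 0.0060, g' = -0.637 → β = 0.661
Converged at β = 0.661.
Compositions from xᵢ = zᵢ/(1+β(Kᵢ−1)), yᵢ = Kᵢxᵢ:
  n-hexane: x = 0.186, y = 0.583
  n-octane: x = 0.814, y = 0.417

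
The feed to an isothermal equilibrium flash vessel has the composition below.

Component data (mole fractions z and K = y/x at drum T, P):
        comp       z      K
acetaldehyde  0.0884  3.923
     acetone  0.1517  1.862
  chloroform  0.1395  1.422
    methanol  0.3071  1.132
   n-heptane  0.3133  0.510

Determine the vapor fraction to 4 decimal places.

Let ψ = V/F and solve Σ zᵢ(Kᵢ−1)/(1+ψ(Kᵢ−1)) = 0.
Feasibility: ΣzᵢKᵢ = 1.3350, Σzᵢ/Kᵢ = 1.0877 — both > 1, two phases present.
Newton iteration, ψ⁰ = 0.59:
  ψ = 0.5900: g = 0.05031, g' = -0.3207 → ψ = 0.7469
  ψ = 0.7469: g = 0.00025, g' = -0.3222 → ψ = 0.7477
Converged at ψ = 0.7477.

ψ = 0.7477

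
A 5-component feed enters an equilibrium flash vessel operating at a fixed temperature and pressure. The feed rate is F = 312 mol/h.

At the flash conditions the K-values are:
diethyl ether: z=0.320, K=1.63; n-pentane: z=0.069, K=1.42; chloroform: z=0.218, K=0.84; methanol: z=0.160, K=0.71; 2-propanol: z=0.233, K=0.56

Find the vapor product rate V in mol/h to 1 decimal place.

Material balance + equilibrium reduce to Σ zᵢ(Kᵢ−1)/(1+ψ(Kᵢ−1)) = 0.
Feasibility: ΣzᵢKᵢ = 1.047, Σzᵢ/Kᵢ = 1.146 — both > 1, two phases present.
Newton–Raphson from ψ = 0.42:
  ψ = 0.420: g = -0.0319, g' = -0.180 → ψ = 0.243
  ψ = 0.243: g = 0.0002, g' = -0.184 → ψ = 0.244
Converged at ψ = 0.244.
Then V = ψ·F = 0.2437·312 = 76.0 mol/h and L = F − V = 236.0 mol/h.

V = 76.0 mol/h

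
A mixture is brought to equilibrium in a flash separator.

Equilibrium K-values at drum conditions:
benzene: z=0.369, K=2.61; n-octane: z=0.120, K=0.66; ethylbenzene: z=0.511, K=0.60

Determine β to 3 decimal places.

Let β = V/F and solve Σ zᵢ(Kᵢ−1)/(1+β(Kᵢ−1)) = 0.
Feasibility: ΣzᵢKᵢ = 1.349, Σzᵢ/Kᵢ = 1.175 — both > 1, two phases present.
Newton iteration, β⁰ = 0.48:
  β = 0.480: g = 0.0334, g' = -0.449 → β = 0.554
  β = 0.554: g = 0.0010, g' = -0.423 → β = 0.557
Converged at β = 0.557.

β = 0.557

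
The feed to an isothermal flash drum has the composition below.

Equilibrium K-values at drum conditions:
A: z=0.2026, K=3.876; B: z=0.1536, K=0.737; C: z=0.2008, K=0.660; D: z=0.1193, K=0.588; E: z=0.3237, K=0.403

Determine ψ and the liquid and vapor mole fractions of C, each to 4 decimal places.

Material balance + equilibrium reduce to Σ zᵢ(Kᵢ−1)/(1+ψ(Kᵢ−1)) = 0.
g(0) = ΣzᵢKᵢ − 1 = 0.2316 and g(1) = 1 − Σzᵢ/Kᵢ = -0.5710, so a root lies in (0, 1).
Iterate (Newton) starting at ψ = 0.56:
  ψ = 0.5600: g = -0.26270, g' = -0.5905 → ψ = 0.1151
  ψ = 0.1151: g = 0.06593, g' = -1.1376 → ψ = 0.1731
  ψ = 0.1731: g = 0.00573, g' = -0.9519 → ψ = 0.1791
Converged at ψ = 0.1791.
Compositions from xᵢ = zᵢ/(1+ψ(Kᵢ−1)), yᵢ = Kᵢxᵢ:
  A: x = 0.1337, y = 0.5183
  B: x = 0.1612, y = 0.1188
  C: x = 0.2138, y = 0.1411
  D: x = 0.1288, y = 0.0757
  E: x = 0.3625, y = 0.1461

ψ = 0.1791, x_C = 0.2138, y_C = 0.1411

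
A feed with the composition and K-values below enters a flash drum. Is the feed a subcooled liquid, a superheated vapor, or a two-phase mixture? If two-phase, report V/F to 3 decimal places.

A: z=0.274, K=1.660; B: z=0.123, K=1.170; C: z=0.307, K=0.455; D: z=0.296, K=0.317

subcooled liquid

ΣzᵢKᵢ = 0.832; Σzᵢ/Kᵢ = 1.879.
Since ΣzᵢKᵢ < 1 the mixture is below its bubble point — single liquid phase.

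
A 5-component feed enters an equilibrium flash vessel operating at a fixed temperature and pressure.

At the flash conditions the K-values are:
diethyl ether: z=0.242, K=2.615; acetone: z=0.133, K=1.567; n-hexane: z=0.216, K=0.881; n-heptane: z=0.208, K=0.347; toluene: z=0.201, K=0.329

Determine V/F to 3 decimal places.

V/F = 0.240

Rachford–Rice: g(V/F) = Σ zᵢ(Kᵢ−1)/(1+V/F(Kᵢ−1)) = 0.
Feasibility: ΣzᵢKᵢ = 1.170, Σzᵢ/Kᵢ = 1.633 — both > 1, two phases present.
Newton iteration, V/F⁰ = 0.5:
  V/F = 0.500: g = -0.1570, g' = -0.623 → V/F = 0.248
  V/F = 0.248: g = -0.0052, g' = -0.614 → V/F = 0.240
Converged at V/F = 0.240.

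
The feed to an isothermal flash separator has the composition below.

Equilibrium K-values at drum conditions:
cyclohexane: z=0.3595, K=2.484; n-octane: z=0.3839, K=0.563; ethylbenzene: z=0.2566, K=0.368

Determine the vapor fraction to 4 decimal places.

Rachford–Rice: g(ψ) = Σ zᵢ(Kᵢ−1)/(1+ψ(Kᵢ−1)) = 0.
Feasibility: ΣzᵢKᵢ = 1.2036, Σzᵢ/Kᵢ = 1.5239 — both > 1, two phases present.
Iterate (Newton) starting at ψ = 0.53:
  ψ = 0.5300: g = -0.16356, g' = -0.6040 → ψ = 0.2592
  ψ = 0.2592: g = 0.00216, g' = -0.6528 → ψ = 0.2625
Converged at ψ = 0.2625.

ψ = 0.2625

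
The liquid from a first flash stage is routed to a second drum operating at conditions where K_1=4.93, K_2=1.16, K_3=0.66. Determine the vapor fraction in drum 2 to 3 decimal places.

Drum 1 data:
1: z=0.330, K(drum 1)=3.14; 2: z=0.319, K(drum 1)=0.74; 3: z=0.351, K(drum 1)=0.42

Drum 1:
Material balance + equilibrium reduce to Σ zᵢ(Kᵢ−1)/(1+ψ₁(Kᵢ−1)) = 0.
g(0) = ΣzᵢKᵢ − 1 = 0.420 and g(1) = 1 − Σzᵢ/Kᵢ = -0.372, so a root lies in (0, 1).
Newton–Raphson from ψ₁ = 0.5:
  ψ₁ = 0.500: g = -0.0409, g' = -0.615 → ψ₁ = 0.434
  ψ₁ = 0.434: g = 0.0009, g' = -0.645 → ψ₁ = 0.435
Converged at ψ₁ = 0.435.
Drum-1 compositions:
  1: x = 0.171, y = 0.537
  2: x = 0.360, y = 0.266
  3: x = 0.469, y = 0.197
Drum-2 feed = drum-1 liquid: z₂ = (0.1709, 0.3597, 0.4694).
Drum 2:
Let ψ₂ = V/F and solve Σ zᵢ(Kᵢ−1)/(1+ψ₂(Kᵢ−1)) = 0.
g(0) = ΣzᵢKᵢ − 1 = 0.570 and g(1) = 1 − Σzᵢ/Kᵢ = -0.056, so a root lies in (0, 1).
Iterate (Newton) starting at ψ₂ = 0.5:
  ψ₂ = 0.500: g = 0.0875, g' = -0.387 → ψ₂ = 0.726
  ψ₂ = 0.726: g = 0.0139, g' = -0.281 → ψ₂ = 0.776
  ψ₂ = 0.776: g = 0.0003, g' = -0.268 → ψ₂ = 0.777
Converged at ψ₂ = 0.777.
  1: x = 0.042, y = 0.208
  2: x = 0.320, y = 0.371
  3: x = 0.638, y = 0.421

V/F (drum 2) = 0.777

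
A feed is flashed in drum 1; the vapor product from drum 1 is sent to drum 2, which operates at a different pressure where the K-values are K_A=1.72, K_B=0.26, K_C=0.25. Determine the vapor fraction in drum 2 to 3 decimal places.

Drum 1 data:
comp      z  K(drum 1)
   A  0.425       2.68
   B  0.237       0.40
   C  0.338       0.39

V/F (drum 2) = 0.550

Drum 1:
Let ψ₁ = V/F and solve Σ zᵢ(Kᵢ−1)/(1+ψ₁(Kᵢ−1)) = 0.
Check two-phase: ΣzᵢKᵢ = 1.366 > 1 and Σzᵢ/Kᵢ = 1.618 > 1, so g(0) = 0.366 > 0 and g(1) = -0.618 < 0.
Newton iteration, ψ₁⁰ = 0.5:
  ψ₁ = 0.500: g = -0.1118, g' = -0.789 → ψ₁ = 0.358
  ψ₁ = 0.358: g = 0.0007, g' = -0.812 → ψ₁ = 0.359
Converged at ψ₁ = 0.359.
Drum-1 compositions:
  A: x = 0.265, y = 0.710
  B: x = 0.302, y = 0.121
  C: x = 0.433, y = 0.169
Drum-2 feed = drum-1 vapor: z₂ = (0.7104, 0.1208, 0.1688).
Drum 2:
Material balance + equilibrium reduce to Σ zᵢ(Kᵢ−1)/(1+ψ₂(Kᵢ−1)) = 0.
Check two-phase: ΣzᵢKᵢ = 1.295 > 1 and Σzᵢ/Kᵢ = 1.553 > 1, so g(0) = 0.295 > 0 and g(1) = -0.553 < 0.
Newton iteration, ψ₂⁰ = 0.42:
  ψ₂ = 0.420: g = 0.0781, g' = -0.559 → ψ₂ = 0.560
  ψ₂ = 0.560: g = -0.0064, g' = -0.662 → ψ₂ = 0.550
Converged at ψ₂ = 0.550.
  A: x = 0.509, y = 0.875
  B: x = 0.204, y = 0.053
  C: x = 0.287, y = 0.072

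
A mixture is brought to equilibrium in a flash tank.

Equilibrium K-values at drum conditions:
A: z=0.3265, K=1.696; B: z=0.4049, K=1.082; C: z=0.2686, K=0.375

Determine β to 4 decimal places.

Let β = V/F and solve Σ zᵢ(Kᵢ−1)/(1+β(Kᵢ−1)) = 0.
g(0) = ΣzᵢKᵢ − 1 = 0.0926 and g(1) = 1 − Σzᵢ/Kᵢ = -0.2830, so a root lies in (0, 1).
Iterate (Newton) starting at β = 0.46:
  β = 0.4600: g = -0.03149, g' = -0.3000 → β = 0.3550
  β = 0.3550: g = -0.00127, g' = -0.2776 → β = 0.3505
Converged at β = 0.3505.

β = 0.3505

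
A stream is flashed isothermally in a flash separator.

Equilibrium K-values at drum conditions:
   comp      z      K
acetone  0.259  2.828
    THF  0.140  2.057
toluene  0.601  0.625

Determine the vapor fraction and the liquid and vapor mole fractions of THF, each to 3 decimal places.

Let ψ = V/F and solve Σ zᵢ(Kᵢ−1)/(1+ψ(Kᵢ−1)) = 0.
Feasibility: ΣzᵢKᵢ = 1.396, Σzᵢ/Kᵢ = 1.121 — both > 1, two phases present.
Newton–Raphson from ψ = 0.58:
  ψ = 0.580: g = 0.0335, g' = -0.402 → ψ = 0.663
  ψ = 0.663: g = 0.0010, g' = -0.381 → ψ = 0.666
Converged at ψ = 0.666.
Compositions from xᵢ = zᵢ/(1+ψ(Kᵢ−1)), yᵢ = Kᵢxᵢ:
  acetone: x = 0.117, y = 0.330
  THF: x = 0.082, y = 0.169
  toluene: x = 0.801, y = 0.501

ψ = 0.666, x_THF = 0.082, y_THF = 0.169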